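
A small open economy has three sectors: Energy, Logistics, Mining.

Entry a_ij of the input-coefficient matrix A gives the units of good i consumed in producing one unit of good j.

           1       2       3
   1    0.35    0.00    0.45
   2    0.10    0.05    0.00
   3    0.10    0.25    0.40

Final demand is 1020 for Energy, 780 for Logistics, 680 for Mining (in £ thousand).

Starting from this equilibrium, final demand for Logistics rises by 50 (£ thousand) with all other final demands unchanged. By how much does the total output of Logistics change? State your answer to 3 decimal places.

I − A =
  [   0.65     0.00    -0.45]
  [  -0.10     0.95     0.00]
  [  -0.10    -0.25     0.60]
Cofactors of I−A, C_ij = (−1)^(i+j)·(minor ij) (rows/columns in the sector order above):
  C_11 = (0.95)(0.60) − (0.00)(-0.25) = 0.5700
  C_12 = −[(-0.10)(0.60) − (0.00)(-0.10)] = 0.0600
  C_13 = (-0.10)(-0.25) − (0.95)(-0.10) = 0.1200
  C_21 = −[(0.00)(0.60) − (-0.45)(-0.25)] = 0.1125
  C_22 = (0.65)(0.60) − (-0.45)(-0.10) = 0.3450
  C_23 = −[(0.65)(-0.25) − (0.00)(-0.10)] = 0.1625
  C_31 = (0.00)(0.00) − (-0.45)(0.95) = 0.4275
  C_32 = −[(0.65)(0.00) − (-0.45)(-0.10)] = 0.0450
  C_33 = (0.65)(0.95) − (0.00)(-0.10) = 0.6175
det(I−A) = Σ_j (I−A)_1j·C_1j = (0.65)(0.5700) + (0.00)(0.0600) + (-0.45)(0.1200) = 0.3165
adj(I−A) = Cᵀ =
  [ 0.5700   0.1125   0.4275]
  [ 0.0600   0.3450   0.0450]
  [ 0.1200   0.1625   0.6175]
(I − A)⁻¹ = adj(I−A) / det(I−A) ≈
  [   1.8009     0.3555     1.3507]
  [   0.1896     1.0900     0.1422]
  [   0.3791     0.5134     1.9510]
Δx = (I − A)⁻¹ Δd with Δd having +50 in the Logistics component and 0 elsewhere.
So Δx_2 = L_22 · (+50), where L_22 = adj(I−A)_22 / det(I−A) = 0.3450 / 0.3165.
Δx_2 = 0.3450 × (+50) / 0.3165 = 17.25 / 0.3165 ≈ 54.502.

Δx_2 = 54.502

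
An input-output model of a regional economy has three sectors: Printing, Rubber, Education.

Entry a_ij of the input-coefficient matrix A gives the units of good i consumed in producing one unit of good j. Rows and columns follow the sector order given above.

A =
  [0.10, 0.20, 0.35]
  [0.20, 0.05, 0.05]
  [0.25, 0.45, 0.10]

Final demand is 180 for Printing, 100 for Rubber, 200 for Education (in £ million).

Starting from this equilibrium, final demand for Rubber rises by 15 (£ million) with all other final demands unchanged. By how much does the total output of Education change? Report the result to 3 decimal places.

I − A =
  [   0.90    -0.20    -0.35]
  [  -0.20     0.95    -0.05]
  [  -0.25    -0.45     0.90]
Cofactors of I−A, C_ij = (−1)^(i+j)·(minor ij) (rows/columns in the sector order above):
  C_11 = (0.95)(0.90) − (-0.05)(-0.45) = 0.8325
  C_12 = −[(-0.20)(0.90) − (-0.05)(-0.25)] = 0.1925
  C_13 = (-0.20)(-0.45) − (0.95)(-0.25) = 0.3275
  C_21 = −[(-0.20)(0.90) − (-0.35)(-0.45)] = 0.3375
  C_22 = (0.90)(0.90) − (-0.35)(-0.25) = 0.7225
  C_23 = −[(0.90)(-0.45) − (-0.20)(-0.25)] = 0.4550
  C_31 = (-0.20)(-0.05) − (-0.35)(0.95) = 0.3425
  C_32 = −[(0.90)(-0.05) − (-0.35)(-0.20)] = 0.1150
  C_33 = (0.90)(0.95) − (-0.20)(-0.20) = 0.8150
det(I−A) = Σ_j (I−A)_1j·C_1j = (0.90)(0.8325) + (-0.20)(0.1925) + (-0.35)(0.3275) = 0.596125
adj(I−A) = Cᵀ =
  [ 0.8325   0.3375   0.3425]
  [ 0.1925   0.7225   0.1150]
  [ 0.3275   0.4550   0.8150]
(I − A)⁻¹ = adj(I−A) / det(I−A) ≈
  [   1.3965     0.5662     0.5745]
  [   0.3229     1.2120     0.1929]
  [   0.5494     0.7633     1.3672]
Δx = (I − A)⁻¹ Δd with Δd having +15 in the Rubber component and 0 elsewhere.
So Δx_3 = L_32 · (+15), where L_32 = adj(I−A)_32 / det(I−A) = 0.4550 / 0.596125.
Δx_3 = 0.4550 × (+15) / 0.596125 = 6.825 / 0.596125 ≈ 11.449.

Δx_3 = 11.449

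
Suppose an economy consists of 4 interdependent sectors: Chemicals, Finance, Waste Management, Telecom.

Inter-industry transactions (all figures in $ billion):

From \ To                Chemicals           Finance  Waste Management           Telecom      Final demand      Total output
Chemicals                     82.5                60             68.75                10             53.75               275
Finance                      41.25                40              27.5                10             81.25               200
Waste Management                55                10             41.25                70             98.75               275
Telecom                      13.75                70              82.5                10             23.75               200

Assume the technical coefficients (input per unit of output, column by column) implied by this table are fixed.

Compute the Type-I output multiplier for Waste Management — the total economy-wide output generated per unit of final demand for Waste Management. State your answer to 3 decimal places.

Technical coefficients a_ij = z_ij / X_j:
  a_11 = 82.5/275 = 0.30, a_21 = 41.25/275 = 0.15, a_31 = 55/275 = 0.20, a_41 = 13.75/275 = 0.05
  a_12 = 60/200 = 0.30, a_22 = 40/200 = 0.20, a_32 = 10/200 = 0.05, a_42 = 70/200 = 0.35
  a_13 = 68.75/275 = 0.25, a_23 = 27.5/275 = 0.10, a_33 = 41.25/275 = 0.15, a_43 = 82.5/275 = 0.30
  a_14 = 10/200 = 0.05, a_24 = 10/200 = 0.05, a_34 = 70/200 = 0.35, a_44 = 10/200 = 0.05
I − A =
  [   0.70    -0.30    -0.25    -0.05]
  [  -0.15     0.80    -0.10    -0.05]
  [  -0.20    -0.05     0.85    -0.35]
  [  -0.05    -0.35    -0.30     0.95]
Compute the cofactors C_ij = (−1)^(i+j)·(3×3 minor ij) of I−A; the adjugate is their transpose:
adj(I−A) = Cᵀ =
  [ 0.529375   0.268875   0.232375   0.127625]
  [ 0.131250   0.434750   0.115250   0.072250]
  [ 0.188125   0.184625   0.471625   0.193375]
  [ 0.135625   0.232625   0.203625   0.386375]
det(I−A) = Σ_j (I−A)_1j·C_1j = (0.70)(0.529375) + (-0.30)(0.131250) + (-0.25)(0.188125) + (-0.05)(0.135625) = 0.277375
(I − A)⁻¹ = adj(I−A) / det(I−A) ≈
  [   1.9085     0.9694     0.8378     0.4601]
  [   0.4732     1.5674     0.4155     0.2605]
  [   0.6782     0.6656     1.7003     0.6972]
  [   0.4890     0.8387     0.7341     1.3930]
The output multiplier for sector j is the column-j sum of the Leontief inverse (I − A)⁻¹ = adj(I−A) / det(I−A).
Column 3 of adj(I−A): (0.232375, 0.115250, 0.471625, 0.203625); det(I−A) = 0.277375.
m_3 = (0.232375 + 0.115250 + 0.471625 + 0.203625) / 0.277375 = 1.022875 / 0.277375 ≈ 3.688.

m_3 = 3.688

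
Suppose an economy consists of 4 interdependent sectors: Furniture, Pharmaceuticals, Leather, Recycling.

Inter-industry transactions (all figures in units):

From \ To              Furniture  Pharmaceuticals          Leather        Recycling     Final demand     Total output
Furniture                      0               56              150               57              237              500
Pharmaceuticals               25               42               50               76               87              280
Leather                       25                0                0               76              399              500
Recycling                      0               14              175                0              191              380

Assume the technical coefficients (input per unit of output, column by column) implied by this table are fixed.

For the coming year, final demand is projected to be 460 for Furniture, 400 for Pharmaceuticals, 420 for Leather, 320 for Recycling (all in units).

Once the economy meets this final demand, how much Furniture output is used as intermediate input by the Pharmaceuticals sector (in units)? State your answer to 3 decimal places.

Technical coefficients a_ij = z_ij / X_j:
  a_FF = 0/500 = 0.00, a_PF = 25/500 = 0.05, a_LF = 25/500 = 0.05, a_RF = 0/500 = 0.00
  a_FP = 56/280 = 0.20, a_PP = 42/280 = 0.15, a_LP = 0/280 = 0.00, a_RP = 14/280 = 0.05
  a_FL = 150/500 = 0.30, a_PL = 50/500 = 0.10, a_LL = 0/500 = 0.00, a_RL = 175/500 = 0.35
  a_FR = 57/380 = 0.15, a_PR = 76/380 = 0.20, a_LR = 76/380 = 0.20, a_RR = 0/380 = 0.00
I − A =
  [   1.00    -0.20    -0.30    -0.15]
  [  -0.05     0.85    -0.10    -0.20]
  [  -0.05     0.00     1.00    -0.20]
  [   0.00    -0.05    -0.35     1.00]
Compute the cofactors C_ij = (−1)^(i+j)·(3×3 minor ij) of I−A; the adjugate is their transpose:
adj(I−A) = Cᵀ =
  [ 0.779500   0.196500   0.331375   0.222500]
  [ 0.055000   0.912375   0.187625   0.228250]
  [ 0.042500   0.020375   0.829625   0.176375]
  [ 0.017625   0.052750   0.299750   0.826250]
det(I−A) = Σ_j (I−A)_1j·C_1j = (1.00)(0.779500) + (-0.20)(0.055000) + (-0.30)(0.042500) + (-0.15)(0.017625) = 0.75310625
(I − A)⁻¹ = adj(I−A) / det(I−A) ≈
  [   1.0350     0.2609     0.4400     0.2954]
  [   0.0730     1.2115     0.2491     0.3031]
  [   0.0564     0.0271     1.1016     0.2342]
  [   0.0234     0.0700     0.3980     1.0971]
First solve x = (I − A)⁻¹ d = adj(I−A)·d / det(I−A); in particular x_P = (0.055000·460 + 0.912375·400 + 0.187625·420 + 0.228250·320) / 0.75310625 = 542.0925 / 0.75310625 ≈ 719.80879.
Intermediate flow from F to P: z_FP = a_FP · x_P = 0.20 × 542.0925 / 0.75310625 = 108.4185 / 0.75310625 ≈ 143.962.

z_FP = 143.962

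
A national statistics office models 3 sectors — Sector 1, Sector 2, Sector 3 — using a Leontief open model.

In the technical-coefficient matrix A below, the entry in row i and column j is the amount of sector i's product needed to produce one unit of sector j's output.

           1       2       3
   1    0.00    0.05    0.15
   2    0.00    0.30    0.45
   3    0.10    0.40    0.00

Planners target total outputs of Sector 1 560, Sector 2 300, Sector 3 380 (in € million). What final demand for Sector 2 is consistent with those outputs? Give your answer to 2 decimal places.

I − A =
  [   1.00    -0.05    -0.15]
  [   0.00     0.70    -0.45]
  [  -0.10    -0.40     1.00]
d = (I − A) x:
  d_1 = (+1.00)·560 + (-0.05)·300 + (-0.15)·380 = 488.00
  d_2 = (+0.00)·560 + (+0.70)·300 + (-0.45)·380 = 39.00
  d_3 = (-0.10)·560 + (-0.40)·300 + (+1.00)·380 = 204.00

d_2 = 39.00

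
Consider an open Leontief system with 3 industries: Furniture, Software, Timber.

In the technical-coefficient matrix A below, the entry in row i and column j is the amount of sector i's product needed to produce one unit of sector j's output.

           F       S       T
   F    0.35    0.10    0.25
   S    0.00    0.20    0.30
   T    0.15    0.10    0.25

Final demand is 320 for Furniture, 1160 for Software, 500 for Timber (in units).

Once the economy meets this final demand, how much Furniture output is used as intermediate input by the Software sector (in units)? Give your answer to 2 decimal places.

z_FS = 188.66

I − A =
  [   0.65    -0.10    -0.25]
  [   0.00     0.80    -0.30]
  [  -0.15    -0.10     0.75]
Cofactors of I−A, C_ij = (−1)^(i+j)·(minor ij) (rows/columns in the sector order above):
  C_11 = (0.80)(0.75) − (-0.30)(-0.10) = 0.5700
  C_12 = −[(0.00)(0.75) − (-0.30)(-0.15)] = 0.0450
  C_13 = (0.00)(-0.10) − (0.80)(-0.15) = 0.1200
  C_21 = −[(-0.10)(0.75) − (-0.25)(-0.10)] = 0.1000
  C_22 = (0.65)(0.75) − (-0.25)(-0.15) = 0.4500
  C_23 = −[(0.65)(-0.10) − (-0.10)(-0.15)] = 0.0800
  C_31 = (-0.10)(-0.30) − (-0.25)(0.80) = 0.2300
  C_32 = −[(0.65)(-0.30) − (-0.25)(0.00)] = 0.1950
  C_33 = (0.65)(0.80) − (-0.10)(0.00) = 0.5200
det(I−A) = Σ_j (I−A)_1j·C_1j = (0.65)(0.5700) + (-0.10)(0.0450) + (-0.25)(0.1200) = 0.3360
adj(I−A) = Cᵀ =
  [ 0.5700   0.1000   0.2300]
  [ 0.0450   0.4500   0.1950]
  [ 0.1200   0.0800   0.5200]
(I − A)⁻¹ = adj(I−A) / det(I−A) ≈
  [   1.6964     0.2976     0.6845]
  [   0.1339     1.3393     0.5804]
  [   0.3571     0.2381     1.5476]
First solve x = (I − A)⁻¹ d = adj(I−A)·d / det(I−A); in particular x_S = (0.0450·320 + 0.4500·1160 + 0.1950·500) / 0.3360 = 633.90 / 0.3360 ≈ 1886.6071.
Intermediate flow from F to S: z_FS = a_FS · x_S = 0.10 × 633.90 / 0.3360 = 63.39 / 0.3360 ≈ 188.66.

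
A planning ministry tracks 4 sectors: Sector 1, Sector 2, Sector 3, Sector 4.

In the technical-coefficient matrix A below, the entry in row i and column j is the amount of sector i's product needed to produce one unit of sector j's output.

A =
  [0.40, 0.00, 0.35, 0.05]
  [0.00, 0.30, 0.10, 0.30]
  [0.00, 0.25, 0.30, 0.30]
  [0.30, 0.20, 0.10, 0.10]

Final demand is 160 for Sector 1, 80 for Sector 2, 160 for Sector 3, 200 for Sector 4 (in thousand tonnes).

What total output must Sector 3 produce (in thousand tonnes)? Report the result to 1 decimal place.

x_3 = 679.1

I − A =
  [   0.60     0.00    -0.35    -0.05]
  [   0.00     0.70    -0.10    -0.30]
  [   0.00    -0.25     0.70    -0.30]
  [  -0.30    -0.20    -0.10     0.90]
Compute the cofactors C_ij = (−1)^(i+j)·(3×3 minor ij) of I−A; the adjugate is their transpose:
adj(I−A) = Cᵀ =
  [ 0.34200   0.10800   0.20400   0.12300]
  [ 0.07200   0.31800   0.10200   0.14400]
  [ 0.08550   0.16725   0.33150   0.17100]
  [ 0.13950   0.12525   0.12750   0.27900]
det(I−A) = Σ_j (I−A)_1j·C_1j = (0.60)(0.34200) + (0.00)(0.07200) + (-0.35)(0.08550) + (-0.05)(0.13950) = 0.1683
(I − A)⁻¹ = adj(I−A) / det(I−A) ≈
  [   2.0321     0.6417     1.2121     0.7308]
  [   0.4278     1.8895     0.6061     0.8556]
  [   0.5080     0.9938     1.9697     1.0160]
  [   0.8289     0.7442     0.7576     1.6578]
x = (I − A)⁻¹ d = adj(I−A)·d / det(I−A), with det(I−A) = 0.1683:
  x_1 = (0.34200·160 + 0.10800·80 + 0.20400·160 + 0.12300·200) / 0.1683 = 120.60 / 0.1683 ≈ 716.6
  x_2 = (0.07200·160 + 0.31800·80 + 0.10200·160 + 0.14400·200) / 0.1683 = 82.08 / 0.1683 ≈ 487.7
  x_3 = (0.08550·160 + 0.16725·80 + 0.33150·160 + 0.17100·200) / 0.1683 = 114.30 / 0.1683 ≈ 679.1
  x_4 = (0.13950·160 + 0.12525·80 + 0.12750·160 + 0.27900·200) / 0.1683 = 108.54 / 0.1683 ≈ 644.9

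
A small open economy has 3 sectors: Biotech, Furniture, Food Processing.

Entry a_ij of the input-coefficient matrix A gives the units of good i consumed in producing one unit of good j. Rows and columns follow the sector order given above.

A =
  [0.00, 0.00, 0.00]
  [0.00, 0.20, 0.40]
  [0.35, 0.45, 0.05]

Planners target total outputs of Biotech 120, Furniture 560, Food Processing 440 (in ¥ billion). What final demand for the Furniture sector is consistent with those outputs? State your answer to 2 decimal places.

I − A =
  [   1.00     0.00     0.00]
  [   0.00     0.80    -0.40]
  [  -0.35    -0.45     0.95]
d = (I − A) x:
  d_1 = (+1.00)·120 + (+0.00)·560 + (+0.00)·440 = 120.00
  d_2 = (+0.00)·120 + (+0.80)·560 + (-0.40)·440 = 272.00
  d_3 = (-0.35)·120 + (-0.45)·560 + (+0.95)·440 = 124.00

d_2 = 272.00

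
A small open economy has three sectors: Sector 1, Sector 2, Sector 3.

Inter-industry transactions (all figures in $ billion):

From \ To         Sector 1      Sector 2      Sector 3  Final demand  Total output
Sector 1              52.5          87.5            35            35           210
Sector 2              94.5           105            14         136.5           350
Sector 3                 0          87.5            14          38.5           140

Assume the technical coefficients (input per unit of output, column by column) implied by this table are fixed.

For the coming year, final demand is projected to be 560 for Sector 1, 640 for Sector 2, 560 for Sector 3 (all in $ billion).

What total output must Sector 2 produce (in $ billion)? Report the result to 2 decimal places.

Technical coefficients a_ij = z_ij / X_j:
  a_11 = 52.5/210 = 0.25, a_21 = 94.5/210 = 0.45, a_31 = 0/210 = 0.00
  a_12 = 87.5/350 = 0.25, a_22 = 105/350 = 0.30, a_32 = 87.5/350 = 0.25
  a_13 = 35/140 = 0.25, a_23 = 14/140 = 0.10, a_33 = 14/140 = 0.10
I − A =
  [   0.75    -0.25    -0.25]
  [  -0.45     0.70    -0.10]
  [   0.00    -0.25     0.90]
Cofactors of I−A, C_ij = (−1)^(i+j)·(minor ij) (rows/columns in the sector order above):
  C_11 = (0.70)(0.90) − (-0.10)(-0.25) = 0.6050
  C_12 = −[(-0.45)(0.90) − (-0.10)(0.00)] = 0.4050
  C_13 = (-0.45)(-0.25) − (0.70)(0.00) = 0.1125
  C_21 = −[(-0.25)(0.90) − (-0.25)(-0.25)] = 0.2875
  C_22 = (0.75)(0.90) − (-0.25)(0.00) = 0.6750
  C_23 = −[(0.75)(-0.25) − (-0.25)(0.00)] = 0.1875
  C_31 = (-0.25)(-0.10) − (-0.25)(0.70) = 0.2000
  C_32 = −[(0.75)(-0.10) − (-0.25)(-0.45)] = 0.1875
  C_33 = (0.75)(0.70) − (-0.25)(-0.45) = 0.4125
det(I−A) = Σ_j (I−A)_1j·C_1j = (0.75)(0.6050) + (-0.25)(0.4050) + (-0.25)(0.1125) = 0.324375
adj(I−A) = Cᵀ =
  [ 0.6050   0.2875   0.2000]
  [ 0.4050   0.6750   0.1875]
  [ 0.1125   0.1875   0.4125]
(I − A)⁻¹ = adj(I−A) / det(I−A) ≈
  [   1.8651     0.8863     0.6166]
  [   1.2486     2.0809     0.5780]
  [   0.3468     0.5780     1.2717]
x = (I − A)⁻¹ d = adj(I−A)·d / det(I−A), with det(I−A) = 0.324375:
  x_1 = (0.6050·560 + 0.2875·640 + 0.2000·560) / 0.324375 = 634.80 / 0.324375 ≈ 1956.99
  x_2 = (0.4050·560 + 0.6750·640 + 0.1875·560) / 0.324375 = 763.80 / 0.324375 ≈ 2354.68
  x_3 = (0.1125·560 + 0.1875·640 + 0.4125·560) / 0.324375 = 414.00 / 0.324375 ≈ 1276.30

x_2 = 2354.68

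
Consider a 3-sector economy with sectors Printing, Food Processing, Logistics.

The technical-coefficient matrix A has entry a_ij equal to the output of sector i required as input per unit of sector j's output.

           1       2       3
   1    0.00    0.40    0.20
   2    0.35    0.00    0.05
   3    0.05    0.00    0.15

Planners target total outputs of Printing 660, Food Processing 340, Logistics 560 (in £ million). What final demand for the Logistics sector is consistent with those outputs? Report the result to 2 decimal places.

I − A =
  [   1.00    -0.40    -0.20]
  [  -0.35     1.00    -0.05]
  [  -0.05     0.00     0.85]
d = (I − A) x:
  d_1 = (+1.00)·660 + (-0.40)·340 + (-0.20)·560 = 412.00
  d_2 = (-0.35)·660 + (+1.00)·340 + (-0.05)·560 = 81.00
  d_3 = (-0.05)·660 + (+0.00)·340 + (+0.85)·560 = 443.00

d_3 = 443.00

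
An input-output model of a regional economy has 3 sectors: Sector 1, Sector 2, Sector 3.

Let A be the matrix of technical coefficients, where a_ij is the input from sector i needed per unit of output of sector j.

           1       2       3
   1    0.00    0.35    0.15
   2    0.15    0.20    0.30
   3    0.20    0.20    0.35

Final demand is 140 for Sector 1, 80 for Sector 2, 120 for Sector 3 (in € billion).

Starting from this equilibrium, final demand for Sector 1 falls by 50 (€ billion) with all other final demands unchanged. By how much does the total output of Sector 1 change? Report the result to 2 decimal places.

Δx_1 = -61.11

I − A =
  [   1.00    -0.35    -0.15]
  [  -0.15     0.80    -0.30]
  [  -0.20    -0.20     0.65]
Cofactors of I−A, C_ij = (−1)^(i+j)·(minor ij) (rows/columns in the sector order above):
  C_11 = (0.80)(0.65) − (-0.30)(-0.20) = 0.4600
  C_12 = −[(-0.15)(0.65) − (-0.30)(-0.20)] = 0.1575
  C_13 = (-0.15)(-0.20) − (0.80)(-0.20) = 0.1900
  C_21 = −[(-0.35)(0.65) − (-0.15)(-0.20)] = 0.2575
  C_22 = (1.00)(0.65) − (-0.15)(-0.20) = 0.6200
  C_23 = −[(1.00)(-0.20) − (-0.35)(-0.20)] = 0.2700
  C_31 = (-0.35)(-0.30) − (-0.15)(0.80) = 0.2250
  C_32 = −[(1.00)(-0.30) − (-0.15)(-0.15)] = 0.3225
  C_33 = (1.00)(0.80) − (-0.35)(-0.15) = 0.7475
det(I−A) = Σ_j (I−A)_1j·C_1j = (1.00)(0.4600) + (-0.35)(0.1575) + (-0.15)(0.1900) = 0.376375
adj(I−A) = Cᵀ =
  [ 0.4600   0.2575   0.2250]
  [ 0.1575   0.6200   0.3225]
  [ 0.1900   0.2700   0.7475]
(I − A)⁻¹ = adj(I−A) / det(I−A) ≈
  [   1.2222     0.6842     0.5978]
  [   0.4185     1.6473     0.8569]
  [   0.5048     0.7174     1.9861]
Δx = (I − A)⁻¹ Δd with Δd having -50 in the Sector 1 component and 0 elsewhere.
So Δx_1 = L_11 · (-50), where L_11 = adj(I−A)_11 / det(I−A) = 0.4600 / 0.376375.
Δx_1 = 0.4600 × (-50) / 0.376375 = -23.00 / 0.376375 ≈ -61.11.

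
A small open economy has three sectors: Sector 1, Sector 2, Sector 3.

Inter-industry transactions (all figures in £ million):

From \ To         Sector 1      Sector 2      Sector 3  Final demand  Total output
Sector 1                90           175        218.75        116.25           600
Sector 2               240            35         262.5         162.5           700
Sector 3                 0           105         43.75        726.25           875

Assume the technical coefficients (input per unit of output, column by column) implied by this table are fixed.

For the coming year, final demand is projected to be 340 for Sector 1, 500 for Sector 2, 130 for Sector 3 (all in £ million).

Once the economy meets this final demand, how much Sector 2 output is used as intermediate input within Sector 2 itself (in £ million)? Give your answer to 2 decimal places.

Technical coefficients a_ij = z_ij / X_j:
  a_11 = 90/600 = 0.15, a_21 = 240/600 = 0.40, a_31 = 0/600 = 0.00
  a_12 = 175/700 = 0.25, a_22 = 35/700 = 0.05, a_32 = 105/700 = 0.15
  a_13 = 218.75/875 = 0.25, a_23 = 262.5/875 = 0.30, a_33 = 43.75/875 = 0.05
I − A =
  [   0.85    -0.25    -0.25]
  [  -0.40     0.95    -0.30]
  [   0.00    -0.15     0.95]
Cofactors of I−A, C_ij = (−1)^(i+j)·(minor ij) (rows/columns in the sector order above):
  C_11 = (0.95)(0.95) − (-0.30)(-0.15) = 0.8575
  C_12 = −[(-0.40)(0.95) − (-0.30)(0.00)] = 0.3800
  C_13 = (-0.40)(-0.15) − (0.95)(0.00) = 0.0600
  C_21 = −[(-0.25)(0.95) − (-0.25)(-0.15)] = 0.2750
  C_22 = (0.85)(0.95) − (-0.25)(0.00) = 0.8075
  C_23 = −[(0.85)(-0.15) − (-0.25)(0.00)] = 0.1275
  C_31 = (-0.25)(-0.30) − (-0.25)(0.95) = 0.3125
  C_32 = −[(0.85)(-0.30) − (-0.25)(-0.40)] = 0.3550
  C_33 = (0.85)(0.95) − (-0.25)(-0.40) = 0.7075
det(I−A) = Σ_j (I−A)_1j·C_1j = (0.85)(0.8575) + (-0.25)(0.3800) + (-0.25)(0.0600) = 0.618875
adj(I−A) = Cᵀ =
  [ 0.8575   0.2750   0.3125]
  [ 0.3800   0.8075   0.3550]
  [ 0.0600   0.1275   0.7075]
(I − A)⁻¹ = adj(I−A) / det(I−A) ≈
  [   1.3856     0.4444     0.5049]
  [   0.6140     1.3048     0.5736]
  [   0.0970     0.2060     1.1432]
First solve x = (I − A)⁻¹ d = adj(I−A)·d / det(I−A); in particular x_2 = (0.3800·340 + 0.8075·500 + 0.3550·130) / 0.618875 = 579.10 / 0.618875 ≈ 935.7302.
Intermediate flow from 2 to 2: z_22 = a_22 · x_2 = 0.05 × 579.10 / 0.618875 = 28.955 / 0.618875 ≈ 46.79.

z_22 = 46.79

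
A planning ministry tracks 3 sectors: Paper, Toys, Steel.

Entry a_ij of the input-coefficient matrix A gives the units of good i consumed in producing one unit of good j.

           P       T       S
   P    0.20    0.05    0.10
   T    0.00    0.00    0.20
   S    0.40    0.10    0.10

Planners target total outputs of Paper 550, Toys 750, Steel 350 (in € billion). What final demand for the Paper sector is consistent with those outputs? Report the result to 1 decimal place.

I − A =
  [   0.80    -0.05    -0.10]
  [   0.00     1.00    -0.20]
  [  -0.40    -0.10     0.90]
d = (I − A) x:
  d_P = (+0.80)·550 + (-0.05)·750 + (-0.10)·350 = 367.5
  d_T = (+0.00)·550 + (+1.00)·750 + (-0.20)·350 = 680.0
  d_S = (-0.40)·550 + (-0.10)·750 + (+0.90)·350 = 20.0

d_P = 367.5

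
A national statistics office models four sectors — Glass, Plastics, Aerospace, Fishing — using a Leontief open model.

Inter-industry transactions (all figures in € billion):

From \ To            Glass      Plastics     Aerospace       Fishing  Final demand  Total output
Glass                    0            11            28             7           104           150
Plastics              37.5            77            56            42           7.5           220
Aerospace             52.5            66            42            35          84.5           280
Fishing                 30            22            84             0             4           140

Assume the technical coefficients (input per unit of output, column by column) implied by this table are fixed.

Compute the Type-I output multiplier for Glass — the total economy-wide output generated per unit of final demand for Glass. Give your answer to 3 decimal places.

m_G = 4.056

Technical coefficients a_ij = z_ij / X_j:
  a_GG = 0/150 = 0.00, a_PG = 37.5/150 = 0.25, a_AG = 52.5/150 = 0.35, a_FG = 30/150 = 0.20
  a_GP = 11/220 = 0.05, a_PP = 77/220 = 0.35, a_AP = 66/220 = 0.30, a_FP = 22/220 = 0.10
  a_GA = 28/280 = 0.10, a_PA = 56/280 = 0.20, a_AA = 42/280 = 0.15, a_FA = 84/280 = 0.30
  a_GF = 7/140 = 0.05, a_PF = 42/140 = 0.30, a_AF = 35/140 = 0.25, a_FF = 0/140 = 0.00
I − A =
  [   1.00    -0.05    -0.10    -0.05]
  [  -0.25     0.65    -0.20    -0.30]
  [  -0.35    -0.30     0.85    -0.25]
  [  -0.20    -0.10    -0.30     1.00]
Compute the cofactors C_ij = (−1)^(i+j)·(3×3 minor ij) of I−A; the adjugate is their transpose:
adj(I−A) = Cᵀ =
  [ 0.386250   0.080000   0.087250   0.065125]
  [ 0.356250   0.721250   0.322750   0.314875]
  [ 0.348750   0.343750   0.596750   0.269750]
  [ 0.217500   0.191250   0.228750   0.448125]
det(I−A) = Σ_j (I−A)_1j·C_1j = (1.00)(0.386250) + (-0.05)(0.356250) + (-0.10)(0.348750) + (-0.05)(0.217500) = 0.3226875
(I − A)⁻¹ = adj(I−A) / det(I−A) ≈
  [   1.1970     0.2479     0.2704     0.2018]
  [   1.1040     2.2351     1.0002     0.9758]
  [   1.0808     1.0653     1.8493     0.8359]
  [   0.6740     0.5927     0.7089     1.3887]
The output multiplier for sector j is the column-j sum of the Leontief inverse (I − A)⁻¹ = adj(I−A) / det(I−A).
Column G of adj(I−A): (0.386250, 0.356250, 0.348750, 0.217500); det(I−A) = 0.3226875.
m_G = (0.386250 + 0.356250 + 0.348750 + 0.217500) / 0.3226875 = 1.30875 / 0.3226875 ≈ 4.056.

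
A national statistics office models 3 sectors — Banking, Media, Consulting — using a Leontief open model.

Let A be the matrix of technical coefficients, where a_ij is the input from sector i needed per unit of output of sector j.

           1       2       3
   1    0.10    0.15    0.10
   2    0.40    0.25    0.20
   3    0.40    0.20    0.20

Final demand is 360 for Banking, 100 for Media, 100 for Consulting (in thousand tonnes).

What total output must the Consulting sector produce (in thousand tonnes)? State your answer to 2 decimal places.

x_3 = 547.54

I − A =
  [   0.90    -0.15    -0.10]
  [  -0.40     0.75    -0.20]
  [  -0.40    -0.20     0.80]
Cofactors of I−A, C_ij = (−1)^(i+j)·(minor ij) (rows/columns in the sector order above):
  C_11 = (0.75)(0.80) − (-0.20)(-0.20) = 0.5600
  C_12 = −[(-0.40)(0.80) − (-0.20)(-0.40)] = 0.4000
  C_13 = (-0.40)(-0.20) − (0.75)(-0.40) = 0.3800
  C_21 = −[(-0.15)(0.80) − (-0.10)(-0.20)] = 0.1400
  C_22 = (0.90)(0.80) − (-0.10)(-0.40) = 0.6800
  C_23 = −[(0.90)(-0.20) − (-0.15)(-0.40)] = 0.2400
  C_31 = (-0.15)(-0.20) − (-0.10)(0.75) = 0.1050
  C_32 = −[(0.90)(-0.20) − (-0.10)(-0.40)] = 0.2200
  C_33 = (0.90)(0.75) − (-0.15)(-0.40) = 0.6150
det(I−A) = Σ_j (I−A)_1j·C_1j = (0.90)(0.5600) + (-0.15)(0.4000) + (-0.10)(0.3800) = 0.4060
adj(I−A) = Cᵀ =
  [ 0.5600   0.1400   0.1050]
  [ 0.4000   0.6800   0.2200]
  [ 0.3800   0.2400   0.6150]
(I − A)⁻¹ = adj(I−A) / det(I−A) ≈
  [   1.3793     0.3448     0.2586]
  [   0.9852     1.6749     0.5419]
  [   0.9360     0.5911     1.5148]
x = (I − A)⁻¹ d = adj(I−A)·d / det(I−A), with det(I−A) = 0.4060:
  x_1 = (0.5600·360 + 0.1400·100 + 0.1050·100) / 0.4060 = 226.10 / 0.4060 ≈ 556.90
  x_2 = (0.4000·360 + 0.6800·100 + 0.2200·100) / 0.4060 = 234.00 / 0.4060 ≈ 576.35
  x_3 = (0.3800·360 + 0.2400·100 + 0.6150·100) / 0.4060 = 222.30 / 0.4060 ≈ 547.54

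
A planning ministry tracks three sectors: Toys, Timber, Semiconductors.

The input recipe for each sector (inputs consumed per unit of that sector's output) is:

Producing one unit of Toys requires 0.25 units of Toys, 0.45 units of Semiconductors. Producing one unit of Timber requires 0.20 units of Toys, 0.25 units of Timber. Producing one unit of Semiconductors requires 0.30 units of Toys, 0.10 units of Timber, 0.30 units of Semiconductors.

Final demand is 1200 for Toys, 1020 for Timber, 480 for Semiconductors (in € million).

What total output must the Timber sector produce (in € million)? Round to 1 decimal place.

I − A =
  [   0.75    -0.20    -0.30]
  [   0.00     0.75    -0.10]
  [  -0.45     0.00     0.70]
Cofactors of I−A, C_ij = (−1)^(i+j)·(minor ij) (rows/columns in the sector order above):
  C_11 = (0.75)(0.70) − (-0.10)(0.00) = 0.5250
  C_12 = −[(0.00)(0.70) − (-0.10)(-0.45)] = 0.0450
  C_13 = (0.00)(0.00) − (0.75)(-0.45) = 0.3375
  C_21 = −[(-0.20)(0.70) − (-0.30)(0.00)] = 0.1400
  C_22 = (0.75)(0.70) − (-0.30)(-0.45) = 0.3900
  C_23 = −[(0.75)(0.00) − (-0.20)(-0.45)] = 0.0900
  C_31 = (-0.20)(-0.10) − (-0.30)(0.75) = 0.2450
  C_32 = −[(0.75)(-0.10) − (-0.30)(0.00)] = 0.0750
  C_33 = (0.75)(0.75) − (-0.20)(0.00) = 0.5625
det(I−A) = Σ_j (I−A)_1j·C_1j = (0.75)(0.5250) + (-0.20)(0.0450) + (-0.30)(0.3375) = 0.2835
adj(I−A) = Cᵀ =
  [ 0.5250   0.1400   0.2450]
  [ 0.0450   0.3900   0.0750]
  [ 0.3375   0.0900   0.5625]
(I − A)⁻¹ = adj(I−A) / det(I−A) ≈
  [   1.8519     0.4938     0.8642]
  [   0.1587     1.3757     0.2646]
  [   1.1905     0.3175     1.9841]
x = (I − A)⁻¹ d = adj(I−A)·d / det(I−A), with det(I−A) = 0.2835:
  x_1 = (0.5250·1200 + 0.1400·1020 + 0.2450·480) / 0.2835 = 890.40 / 0.2835 ≈ 3140.7
  x_2 = (0.0450·1200 + 0.3900·1020 + 0.0750·480) / 0.2835 = 487.80 / 0.2835 ≈ 1720.6
  x_3 = (0.3375·1200 + 0.0900·1020 + 0.5625·480) / 0.2835 = 766.80 / 0.2835 ≈ 2704.8

x_2 = 1720.6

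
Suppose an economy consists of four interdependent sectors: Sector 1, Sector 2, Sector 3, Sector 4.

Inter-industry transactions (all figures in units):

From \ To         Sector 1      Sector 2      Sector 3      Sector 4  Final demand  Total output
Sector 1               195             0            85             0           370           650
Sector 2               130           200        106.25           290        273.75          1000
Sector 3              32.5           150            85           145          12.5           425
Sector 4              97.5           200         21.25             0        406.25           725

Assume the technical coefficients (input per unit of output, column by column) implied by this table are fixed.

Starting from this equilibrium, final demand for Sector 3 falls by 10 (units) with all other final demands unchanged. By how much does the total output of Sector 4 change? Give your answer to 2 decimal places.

Δx_4 = -2.79

Technical coefficients a_ij = z_ij / X_j:
  a_11 = 195/650 = 0.30, a_21 = 130/650 = 0.20, a_31 = 32.5/650 = 0.05, a_41 = 97.5/650 = 0.15
  a_12 = 0/1000 = 0.00, a_22 = 200/1000 = 0.20, a_32 = 150/1000 = 0.15, a_42 = 200/1000 = 0.20
  a_13 = 85/425 = 0.20, a_23 = 106.25/425 = 0.25, a_33 = 85/425 = 0.20, a_43 = 21.25/425 = 0.05
  a_14 = 0/725 = 0.00, a_24 = 290/725 = 0.40, a_34 = 145/725 = 0.20, a_44 = 0/725 = 0.00
I − A =
  [   0.70     0.00    -0.20     0.00]
  [  -0.20     0.80    -0.25    -0.40]
  [  -0.05    -0.15     0.80    -0.20]
  [  -0.15    -0.20    -0.05     1.00]
Compute the cofactors C_ij = (−1)^(i+j)·(3×3 minor ij) of I−A; the adjugate is their transpose:
adj(I−A) = Cᵀ =
  [ 0.517500   0.038000   0.144000   0.044000]
  [ 0.227000   0.537000   0.241000   0.263000]
  [ 0.107000   0.133000   0.504000   0.154000]
  [ 0.128375   0.119750   0.095000   0.407750]
det(I−A) = Σ_j (I−A)_1j·C_1j = (0.70)(0.517500) + (0.00)(0.227000) + (-0.20)(0.107000) + (0.00)(0.128375) = 0.34085
(I − A)⁻¹ = adj(I−A) / det(I−A) ≈
  [   1.5183     0.1115     0.4225     0.1291]
  [   0.6660     1.5755     0.7071     0.7716]
  [   0.3139     0.3902     1.4787     0.4518]
  [   0.3766     0.3513     0.2787     1.1963]
Δx = (I − A)⁻¹ Δd with Δd having -10 in the Sector 3 component and 0 elsewhere.
So Δx_4 = L_43 · (-10), where L_43 = adj(I−A)_43 / det(I−A) = 0.095000 / 0.34085.
Δx_4 = 0.095000 × (-10) / 0.34085 = -0.95 / 0.34085 ≈ -2.79.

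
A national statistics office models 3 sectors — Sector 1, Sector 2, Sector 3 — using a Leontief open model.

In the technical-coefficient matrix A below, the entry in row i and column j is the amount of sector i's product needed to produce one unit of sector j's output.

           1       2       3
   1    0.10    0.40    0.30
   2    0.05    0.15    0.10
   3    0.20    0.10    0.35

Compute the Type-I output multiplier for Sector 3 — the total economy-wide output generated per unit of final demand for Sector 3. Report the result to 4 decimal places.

m_3 = 2.7607

I − A =
  [   0.90    -0.40    -0.30]
  [  -0.05     0.85    -0.10]
  [  -0.20    -0.10     0.65]
Cofactors of I−A, C_ij = (−1)^(i+j)·(minor ij) (rows/columns in the sector order above):
  C_11 = (0.85)(0.65) − (-0.10)(-0.10) = 0.5425
  C_12 = −[(-0.05)(0.65) − (-0.10)(-0.20)] = 0.0525
  C_13 = (-0.05)(-0.10) − (0.85)(-0.20) = 0.1750
  C_21 = −[(-0.40)(0.65) − (-0.30)(-0.10)] = 0.2900
  C_22 = (0.90)(0.65) − (-0.30)(-0.20) = 0.5250
  C_23 = −[(0.90)(-0.10) − (-0.40)(-0.20)] = 0.1700
  C_31 = (-0.40)(-0.10) − (-0.30)(0.85) = 0.2950
  C_32 = −[(0.90)(-0.10) − (-0.30)(-0.05)] = 0.1050
  C_33 = (0.90)(0.85) − (-0.40)(-0.05) = 0.7450
det(I−A) = Σ_j (I−A)_1j·C_1j = (0.90)(0.5425) + (-0.40)(0.0525) + (-0.30)(0.1750) = 0.41475
adj(I−A) = Cᵀ =
  [ 0.5425   0.2900   0.2950]
  [ 0.0525   0.5250   0.1050]
  [ 0.1750   0.1700   0.7450]
(I − A)⁻¹ = adj(I−A) / det(I−A) ≈
  [   1.30802     0.69922     0.71127]
  [   0.12658     1.26582     0.25316]
  [   0.42194     0.40989     1.79626]
The output multiplier for sector j is the column-j sum of the Leontief inverse (I − A)⁻¹ = adj(I−A) / det(I−A).
Column 3 of adj(I−A): (0.2950, 0.1050, 0.7450); det(I−A) = 0.41475.
m_3 = (0.2950 + 0.1050 + 0.7450) / 0.41475 = 1.145 / 0.41475 ≈ 2.7607.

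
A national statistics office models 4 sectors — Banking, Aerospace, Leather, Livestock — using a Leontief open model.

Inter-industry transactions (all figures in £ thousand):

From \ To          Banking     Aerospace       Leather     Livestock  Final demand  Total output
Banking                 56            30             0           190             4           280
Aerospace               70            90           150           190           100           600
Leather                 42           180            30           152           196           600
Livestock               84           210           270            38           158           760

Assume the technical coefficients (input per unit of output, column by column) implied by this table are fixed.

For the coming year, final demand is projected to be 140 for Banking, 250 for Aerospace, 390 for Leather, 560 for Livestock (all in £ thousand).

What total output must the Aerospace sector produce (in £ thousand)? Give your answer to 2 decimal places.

x_2 = 1740.78

Technical coefficients a_ij = z_ij / X_j:
  a_11 = 56/280 = 0.20, a_21 = 70/280 = 0.25, a_31 = 42/280 = 0.15, a_41 = 84/280 = 0.30
  a_12 = 30/600 = 0.05, a_22 = 90/600 = 0.15, a_32 = 180/600 = 0.30, a_42 = 210/600 = 0.35
  a_13 = 0/600 = 0.00, a_23 = 150/600 = 0.25, a_33 = 30/600 = 0.05, a_43 = 270/600 = 0.45
  a_14 = 190/760 = 0.25, a_24 = 190/760 = 0.25, a_34 = 152/760 = 0.20, a_44 = 38/760 = 0.05
I − A =
  [   0.80    -0.05     0.00    -0.25]
  [  -0.25     0.85    -0.25    -0.25]
  [  -0.15    -0.30     0.95    -0.20]
  [  -0.30    -0.35    -0.45     0.95]
Compute the cofactors C_ij = (−1)^(i+j)·(3×3 minor ij) of I−A; the adjugate is their transpose:
adj(I−A) = Cᵀ =
  [ 0.485000   0.157500   0.135000   0.197500]
  [ 0.341875   0.561875   0.289375   0.298750]
  [ 0.270250   0.284750   0.474750   0.246000]
  [ 0.407125   0.391625   0.374125   0.572250]
det(I−A) = Σ_j (I−A)_1j·C_1j = (0.80)(0.485000) + (-0.05)(0.341875) + (0.00)(0.270250) + (-0.25)(0.407125) = 0.269125
(I − A)⁻¹ = adj(I−A) / det(I−A) ≈
  [   1.8021     0.5852     0.5016     0.7339]
  [   1.2703     2.0878     1.0752     1.1101]
  [   1.0042     1.0581     1.7641     0.9141]
  [   1.5128     1.4552     1.3902     2.1263]
x = (I − A)⁻¹ d = adj(I−A)·d / det(I−A), with det(I−A) = 0.269125:
  x_1 = (0.485000·140 + 0.157500·250 + 0.135000·390 + 0.197500·560) / 0.269125 = 270.525 / 0.269125 ≈ 1005.20
  x_2 = (0.341875·140 + 0.561875·250 + 0.289375·390 + 0.298750·560) / 0.269125 = 468.4875 / 0.269125 ≈ 1740.78
  x_3 = (0.270250·140 + 0.284750·250 + 0.474750·390 + 0.246000·560) / 0.269125 = 431.935 / 0.269125 ≈ 1604.96
  x_4 = (0.407125·140 + 0.391625·250 + 0.374125·390 + 0.572250·560) / 0.269125 = 621.2725 / 0.269125 ≈ 2308.49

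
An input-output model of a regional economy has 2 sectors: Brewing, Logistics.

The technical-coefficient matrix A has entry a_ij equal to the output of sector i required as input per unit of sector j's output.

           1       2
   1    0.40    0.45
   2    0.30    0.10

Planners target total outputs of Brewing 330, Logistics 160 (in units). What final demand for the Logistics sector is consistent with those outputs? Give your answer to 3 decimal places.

d_2 = 45.000

I − A =
  [   0.60    -0.45]
  [  -0.30     0.90]
d = (I − A) x:
  d_1 = (+0.60)·330 + (-0.45)·160 = 126.000
  d_2 = (-0.30)·330 + (+0.90)·160 = 45.000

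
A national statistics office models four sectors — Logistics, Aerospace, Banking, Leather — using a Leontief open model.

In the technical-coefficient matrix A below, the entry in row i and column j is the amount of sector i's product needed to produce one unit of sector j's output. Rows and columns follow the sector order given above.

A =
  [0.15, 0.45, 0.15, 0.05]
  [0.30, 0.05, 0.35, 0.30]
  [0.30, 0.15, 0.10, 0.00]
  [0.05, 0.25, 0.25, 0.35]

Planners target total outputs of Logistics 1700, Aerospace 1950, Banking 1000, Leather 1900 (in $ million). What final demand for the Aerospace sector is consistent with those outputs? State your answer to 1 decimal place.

I − A =
  [   0.85    -0.45    -0.15    -0.05]
  [  -0.30     0.95    -0.35    -0.30]
  [  -0.30    -0.15     0.90     0.00]
  [  -0.05    -0.25    -0.25     0.65]
d = (I − A) x:
  d_1 = (+0.85)·1700 + (-0.45)·1950 + (-0.15)·1000 + (-0.05)·1900 = 322.5
  d_2 = (-0.30)·1700 + (+0.95)·1950 + (-0.35)·1000 + (-0.30)·1900 = 422.5
  d_3 = (-0.30)·1700 + (-0.15)·1950 + (+0.90)·1000 + (+0.00)·1900 = 97.5
  d_4 = (-0.05)·1700 + (-0.25)·1950 + (-0.25)·1000 + (+0.65)·1900 = 412.5

d_2 = 422.5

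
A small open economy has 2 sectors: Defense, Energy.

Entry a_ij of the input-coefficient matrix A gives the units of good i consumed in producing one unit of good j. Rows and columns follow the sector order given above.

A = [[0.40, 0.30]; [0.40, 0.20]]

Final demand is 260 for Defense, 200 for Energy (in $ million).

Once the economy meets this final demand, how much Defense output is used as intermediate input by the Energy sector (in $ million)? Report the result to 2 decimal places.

I − A =
  [   0.60    -0.30]
  [  -0.40     0.80]
det(I−A) = (0.60)(0.80) − (-0.30)(-0.40) = 0.3600
adj(I−A) = [[0.80, 0.30], [0.40, 0.60]]
(I − A)⁻¹ = adj(I−A) / det(I−A) ≈
  [   2.2222     0.8333]
  [   1.1111     1.6667]
First solve x = (I − A)⁻¹ d = adj(I−A)·d / det(I−A); in particular x_E = (0.40·260 + 0.60·200) / 0.3600 = 224.00 / 0.3600 ≈ 622.2222.
Intermediate flow from D to E: z_DE = a_DE · x_E = 0.30 × 224.00 / 0.3600 = 67.20 / 0.3600 ≈ 186.67.

z_DE = 186.67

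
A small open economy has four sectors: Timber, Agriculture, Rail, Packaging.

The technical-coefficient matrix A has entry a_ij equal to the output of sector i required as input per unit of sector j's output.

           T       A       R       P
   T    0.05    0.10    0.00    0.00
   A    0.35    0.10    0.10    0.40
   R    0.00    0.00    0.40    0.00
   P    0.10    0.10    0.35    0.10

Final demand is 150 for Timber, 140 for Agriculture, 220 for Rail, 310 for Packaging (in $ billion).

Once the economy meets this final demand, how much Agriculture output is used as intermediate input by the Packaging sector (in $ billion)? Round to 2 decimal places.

I − A =
  [   0.95    -0.10     0.00     0.00]
  [  -0.35     0.90    -0.10    -0.40]
  [   0.00     0.00     0.60     0.00]
  [  -0.10    -0.10    -0.35     0.90]
Compute the cofactors C_ij = (−1)^(i+j)·(3×3 minor ij) of I−A; the adjugate is their transpose:
adj(I−A) = Cᵀ =
  [ 0.4620   0.0540   0.0230   0.0240]
  [ 0.2130   0.5130   0.2185   0.2280]
  [ 0.0000   0.0000   0.6960   0.0000]
  [ 0.0750   0.0630   0.2975   0.4920]
det(I−A) = Σ_j (I−A)_1j·C_1j = (0.95)(0.4620) + (-0.10)(0.2130) + (0.00)(0.0000) + (0.00)(0.0750) = 0.4176
(I − A)⁻¹ = adj(I−A) / det(I−A) ≈
  [   1.1063     0.1293     0.0551     0.0575]
  [   0.5101     1.2284     0.5232     0.5460]
  [   0.0000     0.0000     1.6667     0.0000]
  [   0.1796     0.1509     0.7124     1.1782]
First solve x = (I − A)⁻¹ d = adj(I−A)·d / det(I−A); in particular x_P = (0.0750·150 + 0.0630·140 + 0.2975·220 + 0.4920·310) / 0.4176 = 238.04 / 0.4176 ≈ 570.0192.
Intermediate flow from A to P: z_AP = a_AP · x_P = 0.40 × 238.04 / 0.4176 = 95.216 / 0.4176 ≈ 228.01.

z_AP = 228.01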